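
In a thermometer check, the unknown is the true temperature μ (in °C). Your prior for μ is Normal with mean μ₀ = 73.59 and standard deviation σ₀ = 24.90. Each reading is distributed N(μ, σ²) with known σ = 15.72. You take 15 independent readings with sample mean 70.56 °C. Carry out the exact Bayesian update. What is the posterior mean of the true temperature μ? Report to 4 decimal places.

70.6384

For Normal data with known variance σ², a Normal(μ₀, σ₀²) prior on μ is conjugate. Posterior precision = 1/σ₀² + n/σ²; posterior mean is the precision-weighted average of μ₀ and x̄.
n·x̄ = 15·70.56 = 1058.4.
σ₀² = 24.90² = 620.01, σ² = 15.72² = 247.1184; σ² + n·σ₀² = 247.1184 + 15·620.01 = 9547.2684.
Posterior mean = (μ₀/σ₀² + n·x̄/σ²)/(1/σ₀² + n/σ²) = (σ²·μ₀ + σ₀²·n·x̄)/(σ² + n·σ₀²) = (247.1184·73.59 + 620.01·1058.4)/9547.2684 = 674404.027056/9547.2684 = 70.6384.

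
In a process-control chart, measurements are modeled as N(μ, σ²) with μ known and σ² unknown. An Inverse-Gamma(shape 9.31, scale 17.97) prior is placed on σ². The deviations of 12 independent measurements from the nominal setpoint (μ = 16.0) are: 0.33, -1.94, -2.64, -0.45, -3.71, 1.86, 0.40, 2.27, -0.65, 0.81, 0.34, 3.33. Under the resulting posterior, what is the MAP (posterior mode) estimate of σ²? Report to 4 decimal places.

2.5078

With known mean μ and an Inverse-Gamma(α, β) prior on σ², the Normal likelihood is conjugate: posterior is Inv-Gamma(α + n/2, β + Σ(xᵢ−μ)²/2).
Σ(xᵢ−μ)² = (0.33)² + (-1.94)² + (-2.64)² + (-0.45)² + (-3.71)² + (1.86)² + (0.40)² + (2.27)² + (-0.65)² + (0.81)² + (0.34)² + (3.33)² = 45.8643.
Posterior: Inv-Gamma(9.31 + 12/2, 17.97 + 45.8643/2) = Inv-Gamma(15.31, 40.90215).
Mode = β/(α+1) = 40.90215/16.31 = 2.5078.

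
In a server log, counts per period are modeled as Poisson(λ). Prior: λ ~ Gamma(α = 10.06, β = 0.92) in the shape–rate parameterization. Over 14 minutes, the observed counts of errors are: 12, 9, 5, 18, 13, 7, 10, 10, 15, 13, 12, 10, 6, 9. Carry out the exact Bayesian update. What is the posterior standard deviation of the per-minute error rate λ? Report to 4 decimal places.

With a Gamma(shape α, rate β) prior, the Poisson likelihood is conjugate: the posterior is Gamma(α + ΣXᵢ, β + n).
Sum of counts S = 149 over n = 14 minutes.
Posterior: Gamma(α+S, β+n) = Gamma(10.06+149, 0.92+14) = Gamma(159.06, 14.92).
SD = √α/β = √159.06/14.92 = 0.8453.

0.8453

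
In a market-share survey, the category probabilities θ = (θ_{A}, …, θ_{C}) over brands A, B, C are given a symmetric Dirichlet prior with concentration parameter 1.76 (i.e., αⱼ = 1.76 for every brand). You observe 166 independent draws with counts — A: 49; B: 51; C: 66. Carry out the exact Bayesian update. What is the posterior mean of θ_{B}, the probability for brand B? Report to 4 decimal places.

0.3080

The Dirichlet prior is conjugate to the Multinomial likelihood: each posterior αⱼ = prior αⱼ + observed count nⱼ.
Posterior concentration: (50.76, 52.76, 67.76), total = 171.28.
E[θ_{B}|data] = α_{B}/Σα = 52.76/171.28 = 0.3080.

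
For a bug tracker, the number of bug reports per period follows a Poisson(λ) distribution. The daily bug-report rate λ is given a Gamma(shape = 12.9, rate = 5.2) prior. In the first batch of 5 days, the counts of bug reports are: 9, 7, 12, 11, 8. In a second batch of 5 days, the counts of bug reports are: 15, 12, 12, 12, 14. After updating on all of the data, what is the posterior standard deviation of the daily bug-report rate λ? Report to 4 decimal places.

0.7353

With a Gamma(shape α, rate β) prior, the Poisson likelihood is conjugate: the posterior is Gamma(α + ΣXᵢ, β + n).
Batch 1: sum of counts S = 47 over n = 5 days.
After batch 1: Gamma(α+S, β+n) = Gamma(12.9+47, 5.2+5) = Gamma(59.9, 10.2).
Batch 2: sum of counts S = 65 over n = 5 days.
After batch 2: Gamma(α+S, β+n) = Gamma(59.9+65, 10.2+5) = Gamma(124.9, 15.2).
SD = √α/β = √124.9/15.2 = 0.7353.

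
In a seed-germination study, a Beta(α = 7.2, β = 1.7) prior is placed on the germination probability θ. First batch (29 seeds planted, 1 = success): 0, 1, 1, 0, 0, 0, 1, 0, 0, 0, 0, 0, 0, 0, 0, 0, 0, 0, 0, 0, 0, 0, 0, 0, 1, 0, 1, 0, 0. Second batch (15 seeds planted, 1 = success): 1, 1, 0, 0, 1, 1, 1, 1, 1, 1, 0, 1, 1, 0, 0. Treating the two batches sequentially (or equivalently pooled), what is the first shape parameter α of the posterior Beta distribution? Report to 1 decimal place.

The Beta prior is conjugate to a Binomial/Bernoulli likelihood; the update adds successes to α and failures to β.
After batch 1: Beta(7.2+5, 1.7+24) = Beta(12.2, 25.7).
After batch 2: Beta(12.2+10, 25.7+5) = Beta(22.2, 30.7).
Posterior α = 22.2.

22.2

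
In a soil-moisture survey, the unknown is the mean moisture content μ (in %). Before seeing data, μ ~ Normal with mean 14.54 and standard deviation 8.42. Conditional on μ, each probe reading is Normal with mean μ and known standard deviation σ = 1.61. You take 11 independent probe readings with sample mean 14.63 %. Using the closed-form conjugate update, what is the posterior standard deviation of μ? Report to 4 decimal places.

0.4846

For Normal data with known variance σ², a Normal(μ₀, σ₀²) prior on μ is conjugate. Posterior precision = 1/σ₀² + n/σ²; posterior mean is the precision-weighted average of μ₀ and x̄.
σ₀² = 8.42² = 70.8964, σ² = 1.61² = 2.5921; σ² + n·σ₀² = 2.5921 + 11·70.8964 = 782.4525.
Posterior precision = 1/σ₀² + n/σ² = 1/70.8964 + 11/2.5921 = (σ² + n·σ₀²)/(σ₀²σ²) = 782.4525/(70.8964·2.5921); posterior variance σₙ² = σ₀²σ²/(σ² + n·σ₀²) = 70.8964·2.5921/782.4525 = 0.234865.
Posterior SD = √σₙ² = √(70.8964·2.5921/782.4525) = 0.4846.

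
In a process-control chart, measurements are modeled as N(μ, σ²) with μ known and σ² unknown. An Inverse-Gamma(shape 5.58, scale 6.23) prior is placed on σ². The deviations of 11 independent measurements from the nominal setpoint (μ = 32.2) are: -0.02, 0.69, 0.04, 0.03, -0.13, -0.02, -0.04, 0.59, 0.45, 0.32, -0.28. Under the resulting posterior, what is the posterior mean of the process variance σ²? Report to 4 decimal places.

With known mean μ and an Inverse-Gamma(α, β) prior on σ², the Normal likelihood is conjugate: posterior is Inv-Gamma(α + n/2, β + Σ(xᵢ−μ)²/2).
Σ(xᵢ−μ)² = (-0.02)² + (0.69)² + (0.04)² + (0.03)² + (-0.13)² + (-0.02)² + (-0.04)² + (0.59)² + (0.45)² + (0.32)² + (-0.28)² = 1.2293.
Posterior: Inv-Gamma(5.58 + 11/2, 6.23 + 1.2293/2) = Inv-Gamma(11.08, 6.84465).
E[σ²|data] = β/(α−1) = 6.84465/10.08 = 0.6790.

0.6790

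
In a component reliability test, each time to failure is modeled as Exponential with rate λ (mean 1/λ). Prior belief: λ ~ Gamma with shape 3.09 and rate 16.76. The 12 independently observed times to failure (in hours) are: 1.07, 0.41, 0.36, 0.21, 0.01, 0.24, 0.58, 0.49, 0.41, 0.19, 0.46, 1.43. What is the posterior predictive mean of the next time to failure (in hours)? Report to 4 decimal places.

With a Gamma(shape α, rate β) prior on the exponential rate λ, the posterior after n observations with total T = Σxᵢ is Gamma(α+n, β+T).
Sum of observations T = 5.86 hours; n = 12.
Posterior: Gamma(3.09+12, 16.76+5.86) = Gamma(15.09, 22.62).
The predictive distribution for the next observation is Lomax; its mean is β/(α−1) = 22.62/14.09 = 1.6054.

1.6054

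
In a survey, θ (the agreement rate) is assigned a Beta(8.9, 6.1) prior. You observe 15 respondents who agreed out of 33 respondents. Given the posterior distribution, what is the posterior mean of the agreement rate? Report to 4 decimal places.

0.4979

The Beta prior is conjugate to a Binomial/Bernoulli likelihood; the update adds successes to α and failures to β.
Posterior: Beta(α+k, β+n−k) = Beta(8.9+15, 6.1+18) = Beta(23.9, 24.1).
Posterior mean = α/(α+β) = 23.9/48.0 = 0.4979.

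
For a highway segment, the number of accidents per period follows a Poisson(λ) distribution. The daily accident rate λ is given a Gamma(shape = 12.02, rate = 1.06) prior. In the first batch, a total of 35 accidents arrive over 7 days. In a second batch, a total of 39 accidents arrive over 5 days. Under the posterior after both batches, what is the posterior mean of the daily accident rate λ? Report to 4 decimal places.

6.5865

With a Gamma(shape α, rate β) prior, the Poisson likelihood is conjugate: the posterior is Gamma(α + ΣXᵢ, β + n).
After batch 1: Gamma(α+S, β+n) = Gamma(12.02+35, 1.06+7) = Gamma(47.02, 8.06).
After batch 2: Gamma(α+S, β+n) = Gamma(47.02+39, 8.06+5) = Gamma(86.02, 13.06).
Posterior mean = α/β = 86.02/13.06 = 6.5865.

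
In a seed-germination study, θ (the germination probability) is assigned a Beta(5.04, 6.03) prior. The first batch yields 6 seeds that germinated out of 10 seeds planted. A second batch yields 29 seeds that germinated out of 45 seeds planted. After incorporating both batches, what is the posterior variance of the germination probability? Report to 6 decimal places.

The Beta prior is conjugate to a Binomial/Bernoulli likelihood; the update adds successes to α and failures to β.
After batch 1: Beta(5.04+6, 6.03+4) = Beta(11.04, 10.03).
After batch 2: Beta(11.04+29, 10.03+16) = Beta(40.04, 26.03).
Var = αβ/((α+β)²(α+β+1)) = 40.04·26.03/(66.07²·67.07) = 0.003560.

0.003560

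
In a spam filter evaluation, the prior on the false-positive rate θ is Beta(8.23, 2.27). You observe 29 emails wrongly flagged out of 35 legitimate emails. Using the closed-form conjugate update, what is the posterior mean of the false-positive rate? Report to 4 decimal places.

The Beta prior is conjugate to a Binomial/Bernoulli likelihood; the update adds successes to α and failures to β.
Posterior: Beta(α+k, β+n−k) = Beta(8.23+29, 2.27+6) = Beta(37.23, 8.27).
Posterior mean = α/(α+β) = 37.23/45.50 = 0.8182.

0.8182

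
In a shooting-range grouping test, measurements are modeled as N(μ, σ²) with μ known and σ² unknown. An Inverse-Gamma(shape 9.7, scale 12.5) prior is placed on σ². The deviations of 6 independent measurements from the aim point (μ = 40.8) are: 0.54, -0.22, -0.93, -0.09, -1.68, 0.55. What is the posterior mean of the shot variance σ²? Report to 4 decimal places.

1.2538

With known mean μ and an Inverse-Gamma(α, β) prior on σ², the Normal likelihood is conjugate: posterior is Inv-Gamma(α + n/2, β + Σ(xᵢ−μ)²/2).
Σ(xᵢ−μ)² = (0.54)² + (-0.22)² + (-0.93)² + (-0.09)² + (-1.68)² + (0.55)² = 4.3379.
Posterior: Inv-Gamma(9.7 + 6/2, 12.5 + 4.3379/2) = Inv-Gamma(12.70, 14.66895).
E[σ²|data] = β/(α−1) = 14.66895/11.70 = 1.2538.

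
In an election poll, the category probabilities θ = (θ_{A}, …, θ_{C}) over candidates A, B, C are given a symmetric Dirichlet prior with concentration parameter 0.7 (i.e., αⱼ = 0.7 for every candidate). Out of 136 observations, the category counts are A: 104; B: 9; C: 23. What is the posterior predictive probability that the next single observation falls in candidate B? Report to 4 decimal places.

0.0702

The Dirichlet prior is conjugate to the Multinomial likelihood: each posterior αⱼ = prior αⱼ + observed count nⱼ.
Posterior concentration: (104.7, 9.7, 23.7), total = 138.1.
P(next = B | data) = α_{B}/Σα = 0.0702.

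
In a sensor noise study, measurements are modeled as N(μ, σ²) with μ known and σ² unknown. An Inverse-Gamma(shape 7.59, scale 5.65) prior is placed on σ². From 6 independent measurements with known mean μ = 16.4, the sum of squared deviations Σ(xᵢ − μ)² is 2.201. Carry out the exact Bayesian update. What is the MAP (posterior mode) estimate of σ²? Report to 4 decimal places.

0.5824

With known mean μ and an Inverse-Gamma(α, β) prior on σ², the Normal likelihood is conjugate: posterior is Inv-Gamma(α + n/2, β + Σ(xᵢ−μ)²/2).
Posterior: Inv-Gamma(7.59 + 6/2, 5.65 + 2.201/2) = Inv-Gamma(10.59, 6.7505).
Mode = β/(α+1) = 6.7505/11.59 = 0.5824.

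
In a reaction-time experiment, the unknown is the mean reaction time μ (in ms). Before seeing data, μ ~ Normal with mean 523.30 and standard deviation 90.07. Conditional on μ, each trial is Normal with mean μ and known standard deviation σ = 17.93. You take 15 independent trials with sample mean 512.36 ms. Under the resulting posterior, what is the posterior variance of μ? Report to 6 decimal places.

21.375855

For Normal data with known variance σ², a Normal(μ₀, σ₀²) prior on μ is conjugate. Posterior precision = 1/σ₀² + n/σ²; posterior mean is the precision-weighted average of μ₀ and x̄.
σ₀² = 90.07² = 8112.6049, σ² = 17.93² = 321.4849; σ² + n·σ₀² = 321.4849 + 15·8112.6049 = 122010.5584.
Posterior precision = 1/σ₀² + n/σ² = 1/8112.6049 + 15/321.4849 = (σ² + n·σ₀²)/(σ₀²σ²) = 122010.5584/(8112.6049·321.4849); posterior variance σₙ² = σ₀²σ²/(σ² + n·σ₀²) = 8112.6049·321.4849/122010.5584 = 21.375855.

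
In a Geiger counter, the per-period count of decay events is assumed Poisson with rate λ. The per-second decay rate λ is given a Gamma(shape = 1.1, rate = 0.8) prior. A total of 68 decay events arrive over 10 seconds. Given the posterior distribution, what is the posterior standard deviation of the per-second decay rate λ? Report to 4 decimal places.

0.7697

With a Gamma(shape α, rate β) prior, the Poisson likelihood is conjugate: the posterior is Gamma(α + ΣXᵢ, β + n).
Posterior: Gamma(α+S, β+n) = Gamma(1.1+68, 0.8+10) = Gamma(69.1, 10.8).
SD = √α/β = √69.1/10.8 = 0.7697.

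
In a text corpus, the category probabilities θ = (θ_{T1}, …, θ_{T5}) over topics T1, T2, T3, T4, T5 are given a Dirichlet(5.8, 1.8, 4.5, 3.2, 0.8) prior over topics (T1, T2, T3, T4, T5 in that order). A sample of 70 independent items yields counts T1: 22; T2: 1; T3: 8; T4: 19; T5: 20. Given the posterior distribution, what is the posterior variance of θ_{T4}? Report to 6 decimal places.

0.002197

The Dirichlet prior is conjugate to the Multinomial likelihood: each posterior αⱼ = prior αⱼ + observed count nⱼ.
Posterior concentration: (27.8, 2.8, 12.5, 22.2, 20.8), total = 86.1.
Var[θ_j] = α_j(Σα−α_j)/((Σα)²(Σα+1)) = 22.2·63.9/(86.1²·87.1) = 0.002197.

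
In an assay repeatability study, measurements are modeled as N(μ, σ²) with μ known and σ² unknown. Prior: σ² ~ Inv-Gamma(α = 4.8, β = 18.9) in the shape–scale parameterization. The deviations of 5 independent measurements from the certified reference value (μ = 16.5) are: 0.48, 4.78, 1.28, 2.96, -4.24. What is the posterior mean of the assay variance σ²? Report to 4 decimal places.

With known mean μ and an Inverse-Gamma(α, β) prior on σ², the Normal likelihood is conjugate: posterior is Inv-Gamma(α + n/2, β + Σ(xᵢ−μ)²/2).
Σ(xᵢ−μ)² = (0.48)² + (4.78)² + (1.28)² + (2.96)² + (-4.24)² = 51.4564.
Posterior: Inv-Gamma(4.8 + 5/2, 18.9 + 51.4564/2) = Inv-Gamma(7.30, 44.62820).
E[σ²|data] = β/(α−1) = 44.62820/6.30 = 7.0838.

7.0838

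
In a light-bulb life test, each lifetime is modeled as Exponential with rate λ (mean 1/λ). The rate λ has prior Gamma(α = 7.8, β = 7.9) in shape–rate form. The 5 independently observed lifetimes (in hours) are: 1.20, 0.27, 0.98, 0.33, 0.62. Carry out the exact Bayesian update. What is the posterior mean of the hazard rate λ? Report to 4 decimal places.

1.1327

With a Gamma(shape α, rate β) prior on the exponential rate λ, the posterior after n observations with total T = Σxᵢ is Gamma(α+n, β+T).
Sum of observations T = 3.40 hours; n = 5.
Posterior: Gamma(7.8+5, 7.9+3.40) = Gamma(12.8, 11.30).
Posterior mean of λ = α/β = 12.8/11.30 = 1.1327.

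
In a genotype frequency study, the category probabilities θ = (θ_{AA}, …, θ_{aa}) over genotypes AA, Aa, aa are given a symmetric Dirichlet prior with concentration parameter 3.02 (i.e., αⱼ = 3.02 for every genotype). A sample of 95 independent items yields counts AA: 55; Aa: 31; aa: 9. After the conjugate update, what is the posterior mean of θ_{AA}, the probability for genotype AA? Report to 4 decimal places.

The Dirichlet prior is conjugate to the Multinomial likelihood: each posterior αⱼ = prior αⱼ + observed count nⱼ.
Posterior concentration: (58.02, 34.02, 12.02), total = 104.06.
E[θ_{AA}|data] = α_{AA}/Σα = 58.02/104.06 = 0.5576.

0.5576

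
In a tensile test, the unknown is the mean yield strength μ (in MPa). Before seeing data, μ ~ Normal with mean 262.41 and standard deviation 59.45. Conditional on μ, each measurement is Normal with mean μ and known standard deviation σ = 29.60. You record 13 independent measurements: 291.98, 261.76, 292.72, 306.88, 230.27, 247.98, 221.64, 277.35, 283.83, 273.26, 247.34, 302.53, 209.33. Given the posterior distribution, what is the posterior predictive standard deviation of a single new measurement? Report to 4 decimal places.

For Normal data with known variance σ², a Normal(μ₀, σ₀²) prior on μ is conjugate. Posterior precision = 1/σ₀² + n/σ²; posterior mean is the precision-weighted average of μ₀ and x̄.
σ₀² = 59.45² = 3534.3025, σ² = 29.60² = 876.16; σ² + n·σ₀² = 876.16 + 13·3534.3025 = 46822.0925.
Posterior precision = 1/σ₀² + n/σ² = 1/3534.3025 + 13/876.16 = (σ² + n·σ₀²)/(σ₀²σ²) = 46822.0925/(3534.3025·876.16); posterior variance σₙ² = σ₀²σ²/(σ² + n·σ₀²) = 3534.3025·876.16/46822.0925 = 66.135756.
Predictive variance for one new observation = σₙ² + σ² = 3534.3025·876.16/46822.0925 + 876.16 = σ²·(σ₀² + 46822.0925)/46822.0925 = 876.16·50356.395/46822.0925 = 942.295756; SD = √(876.16·50356.395/46822.0925) = 30.6968.

30.6968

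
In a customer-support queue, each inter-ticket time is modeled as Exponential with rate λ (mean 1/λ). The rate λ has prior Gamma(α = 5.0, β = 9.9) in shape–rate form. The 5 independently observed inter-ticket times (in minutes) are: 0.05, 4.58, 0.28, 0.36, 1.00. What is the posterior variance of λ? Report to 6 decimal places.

With a Gamma(shape α, rate β) prior on the exponential rate λ, the posterior after n observations with total T = Σxᵢ is Gamma(α+n, β+T).
Sum of observations T = 6.27 minutes; n = 5.
Posterior: Gamma(5.0+5, 9.9+6.27) = Gamma(10.0, 16.17).
Var = α/β² = 0.038245.

0.038245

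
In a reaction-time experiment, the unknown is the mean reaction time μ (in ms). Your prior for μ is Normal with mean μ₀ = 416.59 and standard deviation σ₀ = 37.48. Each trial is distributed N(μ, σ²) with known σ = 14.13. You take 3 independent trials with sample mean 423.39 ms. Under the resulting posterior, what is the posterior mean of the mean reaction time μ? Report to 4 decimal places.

423.0824

For Normal data with known variance σ², a Normal(μ₀, σ₀²) prior on μ is conjugate. Posterior precision = 1/σ₀² + n/σ²; posterior mean is the precision-weighted average of μ₀ and x̄.
n·x̄ = 3·423.39 = 1270.17.
σ₀² = 37.48² = 1404.7504, σ² = 14.13² = 199.6569; σ² + n·σ₀² = 199.6569 + 3·1404.7504 = 4413.9081.
Posterior mean = (μ₀/σ₀² + n·x̄/σ²)/(1/σ₀² + n/σ²) = (σ²·μ₀ + σ₀²·n·x̄)/(σ² + n·σ₀²) = (199.6569·416.59 + 1404.7504·1270.17)/4413.9081 = 1867446.883539/4413.9081 = 423.0824.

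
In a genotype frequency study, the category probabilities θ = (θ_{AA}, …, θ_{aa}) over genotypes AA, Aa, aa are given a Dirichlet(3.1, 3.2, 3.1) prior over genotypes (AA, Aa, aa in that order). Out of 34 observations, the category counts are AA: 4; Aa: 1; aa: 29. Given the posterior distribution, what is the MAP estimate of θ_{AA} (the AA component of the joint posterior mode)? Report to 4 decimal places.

The Dirichlet prior is conjugate to the Multinomial likelihood: each posterior αⱼ = prior αⱼ + observed count nⱼ.
Posterior concentration: (7.1, 4.2, 32.1), total = 43.4.
Joint mode component: (α_{AA}−1)/(Σα−K) = 6.1/40.4 = 0.1510.

0.1510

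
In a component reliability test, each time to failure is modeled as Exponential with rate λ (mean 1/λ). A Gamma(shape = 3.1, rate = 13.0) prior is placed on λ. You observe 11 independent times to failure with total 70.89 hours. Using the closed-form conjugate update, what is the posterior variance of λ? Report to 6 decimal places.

With a Gamma(shape α, rate β) prior on the exponential rate λ, the posterior after n observations with total T = Σxᵢ is Gamma(α+n, β+T).
Posterior: Gamma(3.1+11, 13.0+70.89) = Gamma(14.1, 83.89).
Var = α/β² = 0.002004.

0.002004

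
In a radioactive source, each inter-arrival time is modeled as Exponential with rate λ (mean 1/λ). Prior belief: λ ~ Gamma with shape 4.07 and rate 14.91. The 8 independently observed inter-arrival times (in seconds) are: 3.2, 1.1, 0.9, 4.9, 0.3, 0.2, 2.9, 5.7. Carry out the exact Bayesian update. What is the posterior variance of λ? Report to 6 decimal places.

0.010374

With a Gamma(shape α, rate β) prior on the exponential rate λ, the posterior after n observations with total T = Σxᵢ is Gamma(α+n, β+T).
Sum of observations T = 19.2 seconds; n = 8.
Posterior: Gamma(4.07+8, 14.91+19.2) = Gamma(12.07, 34.11).
Var = α/β² = 0.010374.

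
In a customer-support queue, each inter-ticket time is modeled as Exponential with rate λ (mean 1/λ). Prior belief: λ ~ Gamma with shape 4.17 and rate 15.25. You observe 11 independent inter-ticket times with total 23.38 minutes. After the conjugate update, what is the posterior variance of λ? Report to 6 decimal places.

0.010166

With a Gamma(shape α, rate β) prior on the exponential rate λ, the posterior after n observations with total T = Σxᵢ is Gamma(α+n, β+T).
Posterior: Gamma(4.17+11, 15.25+23.38) = Gamma(15.17, 38.63).
Var = α/β² = 0.010166.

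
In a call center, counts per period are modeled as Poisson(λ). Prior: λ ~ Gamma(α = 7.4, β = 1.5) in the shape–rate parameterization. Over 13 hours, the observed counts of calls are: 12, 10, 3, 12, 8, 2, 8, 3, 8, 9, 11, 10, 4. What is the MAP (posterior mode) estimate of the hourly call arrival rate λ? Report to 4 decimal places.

With a Gamma(shape α, rate β) prior, the Poisson likelihood is conjugate: the posterior is Gamma(α + ΣXᵢ, β + n).
Sum of counts S = 100 over n = 13 hours.
Posterior: Gamma(α+S, β+n) = Gamma(7.4+100, 1.5+13) = Gamma(107.4, 14.5).
Mode of Gamma(α,β) for α≥1 is (α−1)/β = 106.4/14.5 = 7.3379.

7.3379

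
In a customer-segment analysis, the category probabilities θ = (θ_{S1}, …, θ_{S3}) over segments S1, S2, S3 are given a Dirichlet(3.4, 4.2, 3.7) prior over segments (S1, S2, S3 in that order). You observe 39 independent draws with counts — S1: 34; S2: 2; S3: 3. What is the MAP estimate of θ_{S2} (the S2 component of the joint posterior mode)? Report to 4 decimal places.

0.1099

The Dirichlet prior is conjugate to the Multinomial likelihood: each posterior αⱼ = prior αⱼ + observed count nⱼ.
Posterior concentration: (37.4, 6.2, 6.7), total = 50.3.
Joint mode component: (α_{S2}−1)/(Σα−K) = 5.2/47.3 = 0.1099.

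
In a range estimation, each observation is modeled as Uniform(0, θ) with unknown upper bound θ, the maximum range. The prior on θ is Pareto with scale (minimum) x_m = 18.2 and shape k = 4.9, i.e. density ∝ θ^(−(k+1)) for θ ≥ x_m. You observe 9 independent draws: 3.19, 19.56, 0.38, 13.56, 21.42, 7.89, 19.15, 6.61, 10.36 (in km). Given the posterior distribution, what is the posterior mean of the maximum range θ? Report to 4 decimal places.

23.0805

A Pareto(scale x_m, shape k) prior on the upper bound θ of Uniform(0, θ) is conjugate: posterior is Pareto(max(x_m, max xᵢ), k + n).
Sample maximum = 21.42; prior scale x_m = 18.2 → posterior scale = max = 21.42.
Posterior shape = 4.9 + 9 = 13.9.
E[θ|data] = k·x_m/(k−1) = 13.9·21.42/12.9 = 23.0805.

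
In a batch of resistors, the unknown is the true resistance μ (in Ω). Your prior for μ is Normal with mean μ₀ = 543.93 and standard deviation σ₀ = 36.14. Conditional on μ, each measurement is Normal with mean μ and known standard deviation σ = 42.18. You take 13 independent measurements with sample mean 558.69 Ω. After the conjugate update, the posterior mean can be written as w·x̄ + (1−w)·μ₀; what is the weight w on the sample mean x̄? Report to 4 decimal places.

0.9052

For Normal data with known variance σ², a Normal(μ₀, σ₀²) prior on μ is conjugate. Posterior precision = 1/σ₀² + n/σ²; posterior mean is the precision-weighted average of μ₀ and x̄.
σ₀² = 36.14² = 1306.0996, σ² = 42.18² = 1779.1524. Prior precision 1/σ₀² = 1/1306.0996; data precision n/σ² = 13/1779.1524.
w = (n/σ²)/(1/σ₀² + n/σ²) = n·σ₀²/(σ² + n·σ₀²) = 13·1306.0996/(1779.1524 + 13·1306.0996) = 16979.2948/18758.4472 = 0.9052.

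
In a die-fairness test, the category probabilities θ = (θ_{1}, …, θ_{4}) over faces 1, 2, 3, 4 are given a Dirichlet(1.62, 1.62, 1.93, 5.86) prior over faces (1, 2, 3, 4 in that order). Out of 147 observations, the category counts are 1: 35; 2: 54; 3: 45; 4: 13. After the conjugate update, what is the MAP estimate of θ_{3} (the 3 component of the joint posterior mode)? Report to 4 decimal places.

0.2982

The Dirichlet prior is conjugate to the Multinomial likelihood: each posterior αⱼ = prior αⱼ + observed count nⱼ.
Posterior concentration: (36.62, 55.62, 46.93, 18.86), total = 158.03.
Joint mode component: (α_{3}−1)/(Σα−K) = 45.93/154.03 = 0.2982.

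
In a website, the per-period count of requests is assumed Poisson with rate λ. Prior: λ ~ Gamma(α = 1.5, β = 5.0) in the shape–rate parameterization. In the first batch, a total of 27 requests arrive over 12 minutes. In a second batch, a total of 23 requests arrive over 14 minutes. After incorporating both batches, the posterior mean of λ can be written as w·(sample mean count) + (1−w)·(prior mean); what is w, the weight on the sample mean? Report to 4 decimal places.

0.8387

With a Gamma(shape α, rate β) prior, the Poisson likelihood is conjugate: the posterior is Gamma(α + ΣXᵢ, β + n).
Total number of minutes: n = 12 + 14 = 26.
Posterior mean = (α₀+S)/(β₀+n) = [n/(β₀+n)]·(S/n) + [β₀/(β₀+n)]·(α₀/β₀), so only n and β₀ enter the weight.
Weight on data w = n/(β₀+n) = 26/(5.0+26) = 26/31.0 = 0.8387.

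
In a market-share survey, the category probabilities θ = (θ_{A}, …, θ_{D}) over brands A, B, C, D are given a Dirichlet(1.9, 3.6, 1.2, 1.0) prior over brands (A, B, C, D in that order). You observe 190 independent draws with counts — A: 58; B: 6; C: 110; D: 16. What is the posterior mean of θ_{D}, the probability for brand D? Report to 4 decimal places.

0.0860

The Dirichlet prior is conjugate to the Multinomial likelihood: each posterior αⱼ = prior αⱼ + observed count nⱼ.
Posterior concentration: (59.9, 9.6, 111.2, 17.0), total = 197.7.
E[θ_{D}|data] = α_{D}/Σα = 17.0/197.7 = 0.0860.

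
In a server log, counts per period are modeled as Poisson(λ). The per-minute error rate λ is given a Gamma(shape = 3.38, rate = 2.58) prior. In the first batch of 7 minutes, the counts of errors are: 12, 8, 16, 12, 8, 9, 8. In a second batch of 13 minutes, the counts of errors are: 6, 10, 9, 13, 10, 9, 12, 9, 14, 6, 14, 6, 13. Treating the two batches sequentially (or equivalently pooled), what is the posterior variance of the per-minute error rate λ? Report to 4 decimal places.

0.4067

With a Gamma(shape α, rate β) prior, the Poisson likelihood is conjugate: the posterior is Gamma(α + ΣXᵢ, β + n).
Batch 1: sum of counts S = 73 over n = 7 minutes.
After batch 1: Gamma(α+S, β+n) = Gamma(3.38+73, 2.58+7) = Gamma(76.38, 9.58).
Batch 2: sum of counts S = 131 over n = 13 minutes.
After batch 2: Gamma(α+S, β+n) = Gamma(76.38+131, 9.58+13) = Gamma(207.38, 22.58).
Var = α/β² = 207.38/22.58² = 0.4067.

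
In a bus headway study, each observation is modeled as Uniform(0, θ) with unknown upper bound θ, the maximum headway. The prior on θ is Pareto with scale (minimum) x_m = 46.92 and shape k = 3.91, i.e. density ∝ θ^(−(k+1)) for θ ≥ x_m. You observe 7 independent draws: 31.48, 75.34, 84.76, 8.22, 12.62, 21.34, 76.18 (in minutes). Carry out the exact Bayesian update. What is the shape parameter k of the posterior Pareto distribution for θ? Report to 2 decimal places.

A Pareto(scale x_m, shape k) prior on the upper bound θ of Uniform(0, θ) is conjugate: posterior is Pareto(max(x_m, max xᵢ), k + n).
Sample maximum = 84.76; prior scale x_m = 46.92 → posterior scale = max = 84.76.
Posterior shape = 3.91 + 7 = 10.91.
Posterior shape k = 10.91.

10.91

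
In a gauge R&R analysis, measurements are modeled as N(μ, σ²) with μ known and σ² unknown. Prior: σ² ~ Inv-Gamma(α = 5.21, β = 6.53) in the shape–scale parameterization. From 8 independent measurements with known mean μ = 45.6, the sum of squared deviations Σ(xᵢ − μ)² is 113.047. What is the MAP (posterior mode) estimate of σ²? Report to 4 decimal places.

With known mean μ and an Inverse-Gamma(α, β) prior on σ², the Normal likelihood is conjugate: posterior is Inv-Gamma(α + n/2, β + Σ(xᵢ−μ)²/2).
Posterior: Inv-Gamma(5.21 + 8/2, 6.53 + 113.047/2) = Inv-Gamma(9.21, 63.0535).
Mode = β/(α+1) = 63.0535/10.21 = 6.1757.

6.1757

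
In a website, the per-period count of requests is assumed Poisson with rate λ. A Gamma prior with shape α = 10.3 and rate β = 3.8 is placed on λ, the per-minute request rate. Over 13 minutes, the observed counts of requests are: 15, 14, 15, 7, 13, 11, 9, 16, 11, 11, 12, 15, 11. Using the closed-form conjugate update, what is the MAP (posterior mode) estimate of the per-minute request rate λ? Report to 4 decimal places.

With a Gamma(shape α, rate β) prior, the Poisson likelihood is conjugate: the posterior is Gamma(α + ΣXᵢ, β + n).
Sum of counts S = 160 over n = 13 minutes.
Posterior: Gamma(α+S, β+n) = Gamma(10.3+160, 3.8+13) = Gamma(170.3, 16.8).
Mode of Gamma(α,β) for α≥1 is (α−1)/β = 169.3/16.8 = 10.0774.

10.0774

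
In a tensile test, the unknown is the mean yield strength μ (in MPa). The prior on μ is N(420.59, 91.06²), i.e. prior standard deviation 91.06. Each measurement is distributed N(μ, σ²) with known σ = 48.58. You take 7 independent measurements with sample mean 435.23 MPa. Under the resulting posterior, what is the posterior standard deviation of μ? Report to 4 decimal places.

17.9992

For Normal data with known variance σ², a Normal(μ₀, σ₀²) prior on μ is conjugate. Posterior precision = 1/σ₀² + n/σ²; posterior mean is the precision-weighted average of μ₀ and x̄.
σ₀² = 91.06² = 8291.9236, σ² = 48.58² = 2360.0164; σ² + n·σ₀² = 2360.0164 + 7·8291.9236 = 60403.4816.
Posterior precision = 1/σ₀² + n/σ² = 1/8291.9236 + 7/2360.0164 = (σ² + n·σ₀²)/(σ₀²σ²) = 60403.4816/(8291.9236·2360.0164); posterior variance σₙ² = σ₀²σ²/(σ² + n·σ₀²) = 8291.9236·2360.0164/60403.4816 = 323.972645.
Posterior SD = √σₙ² = √(8291.9236·2360.0164/60403.4816) = 17.9992.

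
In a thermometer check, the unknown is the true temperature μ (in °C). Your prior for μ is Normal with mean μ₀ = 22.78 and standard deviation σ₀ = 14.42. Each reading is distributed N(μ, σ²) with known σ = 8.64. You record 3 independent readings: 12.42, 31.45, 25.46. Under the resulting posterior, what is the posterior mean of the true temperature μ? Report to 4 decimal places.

For Normal data with known variance σ², a Normal(μ₀, σ₀²) prior on μ is conjugate. Posterior precision = 1/σ₀² + n/σ²; posterior mean is the precision-weighted average of μ₀ and x̄.
Σxᵢ = 12.42 + 31.45 + 25.46 = 69.33, so n·x̄ = 69.33.
σ₀² = 14.42² = 207.9364, σ² = 8.64² = 74.6496; σ² + n·σ₀² = 74.6496 + 3·207.9364 = 698.4588.
Posterior mean = (μ₀/σ₀² + n·x̄/σ²)/(1/σ₀² + n/σ²) = (σ²·μ₀ + σ₀²·n·x̄)/(σ² + n·σ₀²) = (74.6496·22.78 + 207.9364·69.33)/698.4588 = 16116.7485/698.4588 = 23.0747.

23.0747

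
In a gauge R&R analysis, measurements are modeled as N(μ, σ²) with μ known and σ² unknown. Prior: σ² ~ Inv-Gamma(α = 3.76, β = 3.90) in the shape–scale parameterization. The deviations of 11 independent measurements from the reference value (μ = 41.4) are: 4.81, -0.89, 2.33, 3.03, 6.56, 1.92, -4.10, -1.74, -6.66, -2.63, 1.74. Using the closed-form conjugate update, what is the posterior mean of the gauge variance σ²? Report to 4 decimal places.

10.1208

With known mean μ and an Inverse-Gamma(α, β) prior on σ², the Normal likelihood is conjugate: posterior is Inv-Gamma(α + n/2, β + Σ(xᵢ−μ)²/2).
Σ(xᵢ−μ)² = (4.81)² + (-0.89)² + (2.33)² + (3.03)² + (6.56)² + (1.92)² + (-4.10)² + (-1.74)² + (-6.66)² + (-2.63)² + (1.74)² = 159.3957.
Posterior: Inv-Gamma(3.76 + 11/2, 3.90 + 159.3957/2) = Inv-Gamma(9.26, 83.59785).
E[σ²|data] = β/(α−1) = 83.59785/8.26 = 10.1208.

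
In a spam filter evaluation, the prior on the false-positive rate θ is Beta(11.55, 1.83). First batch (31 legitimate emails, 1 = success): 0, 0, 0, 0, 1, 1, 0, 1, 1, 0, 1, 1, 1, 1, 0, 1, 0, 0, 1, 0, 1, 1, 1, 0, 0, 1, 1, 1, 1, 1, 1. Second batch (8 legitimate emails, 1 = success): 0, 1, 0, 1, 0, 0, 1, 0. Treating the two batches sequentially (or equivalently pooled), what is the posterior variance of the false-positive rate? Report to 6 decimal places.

0.004314

The Beta prior is conjugate to a Binomial/Bernoulli likelihood; the update adds successes to α and failures to β.
After batch 1: Beta(11.55+19, 1.83+12) = Beta(30.55, 13.83).
After batch 2: Beta(30.55+3, 13.83+5) = Beta(33.55, 18.83).
Var = αβ/((α+β)²(α+β+1)) = 33.55·18.83/(52.38²·53.38) = 0.004314.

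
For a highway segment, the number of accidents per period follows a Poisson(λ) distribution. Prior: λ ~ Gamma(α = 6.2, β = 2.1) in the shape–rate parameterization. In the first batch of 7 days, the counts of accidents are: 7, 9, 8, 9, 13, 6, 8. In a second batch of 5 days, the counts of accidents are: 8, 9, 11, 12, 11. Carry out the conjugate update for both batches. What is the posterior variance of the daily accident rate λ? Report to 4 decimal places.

With a Gamma(shape α, rate β) prior, the Poisson likelihood is conjugate: the posterior is Gamma(α + ΣXᵢ, β + n).
Batch 1: sum of counts S = 60 over n = 7 days.
After batch 1: Gamma(α+S, β+n) = Gamma(6.2+60, 2.1+7) = Gamma(66.2, 9.1).
Batch 2: sum of counts S = 51 over n = 5 days.
After batch 2: Gamma(α+S, β+n) = Gamma(66.2+51, 9.1+5) = Gamma(117.2, 14.1).
Var = α/β² = 117.2/14.1² = 0.5895.

0.5895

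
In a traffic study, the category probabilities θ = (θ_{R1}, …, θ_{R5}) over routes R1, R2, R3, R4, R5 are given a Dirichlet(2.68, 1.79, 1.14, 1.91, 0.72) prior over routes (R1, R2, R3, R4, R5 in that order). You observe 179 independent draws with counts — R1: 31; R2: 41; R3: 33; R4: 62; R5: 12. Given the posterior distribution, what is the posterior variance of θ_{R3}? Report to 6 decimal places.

0.000792

The Dirichlet prior is conjugate to the Multinomial likelihood: each posterior αⱼ = prior αⱼ + observed count nⱼ.
Posterior concentration: (33.68, 42.79, 34.14, 63.91, 12.72), total = 187.24.
Var[θ_j] = α_j(Σα−α_j)/((Σα)²(Σα+1)) = 34.14·153.10/(187.24²·188.24) = 0.000792.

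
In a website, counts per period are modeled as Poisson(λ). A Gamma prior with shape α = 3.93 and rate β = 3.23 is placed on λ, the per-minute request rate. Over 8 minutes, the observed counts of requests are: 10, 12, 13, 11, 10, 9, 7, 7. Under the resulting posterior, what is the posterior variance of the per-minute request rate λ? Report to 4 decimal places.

With a Gamma(shape α, rate β) prior, the Poisson likelihood is conjugate: the posterior is Gamma(α + ΣXᵢ, β + n).
Sum of counts S = 79 over n = 8 minutes.
Posterior: Gamma(α+S, β+n) = Gamma(3.93+79, 3.23+8) = Gamma(82.93, 11.23).
Var = α/β² = 82.93/11.23² = 0.6576.

0.6576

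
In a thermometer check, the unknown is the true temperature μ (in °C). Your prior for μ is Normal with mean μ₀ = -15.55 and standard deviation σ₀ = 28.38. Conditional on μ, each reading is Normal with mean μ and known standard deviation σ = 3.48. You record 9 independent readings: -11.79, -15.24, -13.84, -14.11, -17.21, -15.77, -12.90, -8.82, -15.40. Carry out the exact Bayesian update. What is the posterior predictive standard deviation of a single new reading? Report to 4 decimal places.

3.6679

For Normal data with known variance σ², a Normal(μ₀, σ₀²) prior on μ is conjugate. Posterior precision = 1/σ₀² + n/σ²; posterior mean is the precision-weighted average of μ₀ and x̄.
σ₀² = 28.38² = 805.4244, σ² = 3.48² = 12.1104; σ² + n·σ₀² = 12.1104 + 9·805.4244 = 7260.93.
Posterior precision = 1/σ₀² + n/σ² = 1/805.4244 + 9/12.1104 = (σ² + n·σ₀²)/(σ₀²σ²) = 7260.93/(805.4244·12.1104); posterior variance σₙ² = σ₀²σ²/(σ² + n·σ₀²) = 805.4244·12.1104/7260.93 = 1.343356.
Predictive variance for one new observation = σₙ² + σ² = 805.4244·12.1104/7260.93 + 12.1104 = σ²·(σ₀² + 7260.93)/7260.93 = 12.1104·8066.3544/7260.93 = 13.453756; SD = √(12.1104·8066.3544/7260.93) = 3.6679.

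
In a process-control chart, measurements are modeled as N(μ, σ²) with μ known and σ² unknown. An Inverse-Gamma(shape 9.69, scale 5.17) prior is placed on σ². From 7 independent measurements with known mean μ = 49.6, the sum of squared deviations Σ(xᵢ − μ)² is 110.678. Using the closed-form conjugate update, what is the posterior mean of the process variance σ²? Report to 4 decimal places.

4.9638

With known mean μ and an Inverse-Gamma(α, β) prior on σ², the Normal likelihood is conjugate: posterior is Inv-Gamma(α + n/2, β + Σ(xᵢ−μ)²/2).
Posterior: Inv-Gamma(9.69 + 7/2, 5.17 + 110.678/2) = Inv-Gamma(13.19, 60.5090).
E[σ²|data] = β/(α−1) = 60.5090/12.19 = 4.9638.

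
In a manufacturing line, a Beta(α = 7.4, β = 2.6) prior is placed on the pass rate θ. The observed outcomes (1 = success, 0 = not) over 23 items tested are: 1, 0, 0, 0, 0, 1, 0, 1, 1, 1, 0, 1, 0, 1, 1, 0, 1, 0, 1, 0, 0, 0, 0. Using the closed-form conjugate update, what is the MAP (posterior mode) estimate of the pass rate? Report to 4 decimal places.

0.5290

The Beta prior is conjugate to a Binomial/Bernoulli likelihood; the update adds successes to α and failures to β.
Posterior: Beta(α+k, β+n−k) = Beta(7.4+10, 2.6+13) = Beta(17.4, 15.6).
Mode of Beta(a,b) for a,b>1 is (a−1)/(a+b−2) = 16.4/31.0 = 0.5290.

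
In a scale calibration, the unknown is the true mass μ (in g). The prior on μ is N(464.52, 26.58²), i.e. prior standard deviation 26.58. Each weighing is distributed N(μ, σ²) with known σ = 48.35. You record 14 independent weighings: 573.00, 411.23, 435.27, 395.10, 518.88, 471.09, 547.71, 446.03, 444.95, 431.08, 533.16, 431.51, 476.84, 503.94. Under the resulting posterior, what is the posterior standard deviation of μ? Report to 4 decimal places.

11.6215

For Normal data with known variance σ², a Normal(μ₀, σ₀²) prior on μ is conjugate. Posterior precision = 1/σ₀² + n/σ²; posterior mean is the precision-weighted average of μ₀ and x̄.
σ₀² = 26.58² = 706.4964, σ² = 48.35² = 2337.7225; σ² + n·σ₀² = 2337.7225 + 14·706.4964 = 12228.6721.
Posterior precision = 1/σ₀² + n/σ² = 1/706.4964 + 14/2337.7225 = (σ² + n·σ₀²)/(σ₀²σ²) = 12228.6721/(706.4964·2337.7225); posterior variance σₙ² = σ₀²σ²/(σ² + n·σ₀²) = 706.4964·2337.7225/12228.6721 = 135.059025.
Posterior SD = √σₙ² = √(706.4964·2337.7225/12228.6721) = 11.6215.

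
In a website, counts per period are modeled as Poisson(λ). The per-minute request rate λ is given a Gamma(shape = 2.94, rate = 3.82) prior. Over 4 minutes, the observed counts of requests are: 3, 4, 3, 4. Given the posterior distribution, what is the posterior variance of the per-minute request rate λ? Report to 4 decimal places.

0.2770

With a Gamma(shape α, rate β) prior, the Poisson likelihood is conjugate: the posterior is Gamma(α + ΣXᵢ, β + n).
Sum of counts S = 14 over n = 4 minutes.
Posterior: Gamma(α+S, β+n) = Gamma(2.94+14, 3.82+4) = Gamma(16.94, 7.82).
Var = α/β² = 16.94/7.82² = 0.2770.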